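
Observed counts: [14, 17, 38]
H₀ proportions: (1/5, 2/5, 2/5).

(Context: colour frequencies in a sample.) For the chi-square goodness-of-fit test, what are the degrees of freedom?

degrees of freedom = 2

df = k − 1 = 3 − 1 = 2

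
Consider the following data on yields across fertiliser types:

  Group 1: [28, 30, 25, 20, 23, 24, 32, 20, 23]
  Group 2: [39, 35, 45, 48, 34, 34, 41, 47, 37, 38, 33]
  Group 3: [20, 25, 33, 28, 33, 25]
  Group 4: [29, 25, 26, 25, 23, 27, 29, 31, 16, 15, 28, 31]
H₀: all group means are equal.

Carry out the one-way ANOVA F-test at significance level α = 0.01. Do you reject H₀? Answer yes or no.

Group means [25.00, 39.18, 27.33, 25.42], grand mean 29.605
SSB = Σnᵢ(x̄ᵢ−x̄)² = 1441.193; SSW = ΣΣ(x−x̄ᵢ)² = 863.886
MSB = 1441.193/3 = 480.3975; MSW = 863.886/34 = 25.4084
F = MSB/MSW = 18.9070
df = (3, 34)
p-value (upper-tail) = 0.00000
At α=0.01: p < α → reject H₀

reject H₀: yes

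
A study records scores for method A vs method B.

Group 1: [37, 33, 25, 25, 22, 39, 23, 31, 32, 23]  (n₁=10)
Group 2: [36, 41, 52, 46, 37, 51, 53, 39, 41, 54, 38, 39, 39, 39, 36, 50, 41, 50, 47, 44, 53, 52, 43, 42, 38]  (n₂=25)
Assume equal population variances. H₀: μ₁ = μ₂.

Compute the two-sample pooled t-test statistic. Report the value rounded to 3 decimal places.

test statistic = -6.529

x̄₁=29.000, s₁=6.200, n₁=10
x̄₂=44.040, s₂=6.141, n₂=25
s_p² = [9·6.200² + 24·6.141²]/33 = 37.9079
SE = √(s_p²·(1/10+1/25)) = 2.3037
t = (29.000−44.040)/2.3037 = -6.5286
df = 33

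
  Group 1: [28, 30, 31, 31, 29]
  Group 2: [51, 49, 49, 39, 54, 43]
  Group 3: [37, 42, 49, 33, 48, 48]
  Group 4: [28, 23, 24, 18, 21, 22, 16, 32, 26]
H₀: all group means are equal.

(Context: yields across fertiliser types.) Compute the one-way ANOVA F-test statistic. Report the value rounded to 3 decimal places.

test statistic = 33.952

Group means [29.80, 47.50, 42.83, 23.33], grand mean 34.654
SSB = Σnᵢ(x̄ᵢ−x̄)² = 2662.751; SSW = ΣΣ(x−x̄ᵢ)² = 575.133
MSB = 2662.751/3 = 887.5838; MSW = 575.133/22 = 26.1424
F = MSB/MSW = 33.9519
df = (3, 22)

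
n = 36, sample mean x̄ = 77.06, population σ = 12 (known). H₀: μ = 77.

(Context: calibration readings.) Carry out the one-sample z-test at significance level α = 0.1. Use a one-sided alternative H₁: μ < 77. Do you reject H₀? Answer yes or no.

SE = σ/√n = 12/√36 = 2.0000
z = (x̄−μ₀)/SE = (77.06−77)/2.0000 = 0.0300
p-value (one-sided, H₁ less) = 0.51197
At α=0.1: p ≥ α → fail to reject H₀

reject H₀: no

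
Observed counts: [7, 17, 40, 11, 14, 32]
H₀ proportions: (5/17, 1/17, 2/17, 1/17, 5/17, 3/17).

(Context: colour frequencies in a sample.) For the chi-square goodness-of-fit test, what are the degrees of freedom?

degrees of freedom = 5

df = k − 1 = 6 − 1 = 5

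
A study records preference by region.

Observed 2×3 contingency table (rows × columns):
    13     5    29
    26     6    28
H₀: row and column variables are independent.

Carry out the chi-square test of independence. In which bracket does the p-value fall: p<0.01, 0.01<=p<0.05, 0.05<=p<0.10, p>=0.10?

Row totals [47, 60], col totals [39, 11, 57], n=107
χ² = (13−17.13)²/17.13 + (5−4.83)²/4.83 + (29−25.04)²/25.04 + (26−21.87)²/21.87 + (6−6.17)²/6.17 + (28−31.96)²/31.96 = 2.9052
df = 2
p-value (upper-tail) = 0.23396
→ bracket: p>=0.10

p-value bracket: p>=0.10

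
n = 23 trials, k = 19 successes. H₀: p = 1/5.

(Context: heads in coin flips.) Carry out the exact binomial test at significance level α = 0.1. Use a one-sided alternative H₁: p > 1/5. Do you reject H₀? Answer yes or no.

reject H₀: yes

Exact binomial: n=23, k=19, p₀=1/5=0.2000
P(X≥19) from Σ C(n,i)·p₀^i·(1−p₀)^(n−i)
p-value (one-sided, H₁ greater) = 0.00000
At α=0.1: p < α → reject H₀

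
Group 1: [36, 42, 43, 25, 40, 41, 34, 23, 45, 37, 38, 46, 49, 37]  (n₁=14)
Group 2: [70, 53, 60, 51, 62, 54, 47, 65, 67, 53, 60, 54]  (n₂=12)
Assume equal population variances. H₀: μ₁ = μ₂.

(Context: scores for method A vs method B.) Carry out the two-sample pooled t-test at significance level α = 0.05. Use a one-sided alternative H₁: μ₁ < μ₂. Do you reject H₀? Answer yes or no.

reject H₀: yes

x̄₁=38.286, s₁=7.353, n₁=14
x̄₂=58.000, s₂=7.071, n₂=12
s_p² = [13·7.353² + 11·7.071²]/24 = 52.2024
SE = √(s_p²·(1/14+1/12)) = 2.8423
t = (38.286−58.000)/2.8423 = -6.9359
df = 24
p-value (one-sided, H₁ less) = 0.00000
At α=0.05: p < α → reject H₀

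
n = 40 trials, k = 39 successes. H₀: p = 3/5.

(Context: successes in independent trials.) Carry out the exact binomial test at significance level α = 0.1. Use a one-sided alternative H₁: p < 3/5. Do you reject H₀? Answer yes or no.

reject H₀: no

Exact binomial: n=40, k=39, p₀=3/5=0.6000
P(X≤39) from Σ C(n,i)·p₀^i·(1−p₀)^(n−i)
p-value (one-sided, H₁ less) = 1.00000
At α=0.1: p ≥ α → fail to reject H₀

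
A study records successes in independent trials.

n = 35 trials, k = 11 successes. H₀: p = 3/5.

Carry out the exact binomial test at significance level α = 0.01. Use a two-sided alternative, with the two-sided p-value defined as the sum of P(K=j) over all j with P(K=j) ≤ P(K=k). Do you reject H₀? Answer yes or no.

reject H₀: yes

Exact binomial: n=35, k=11, p₀=3/5=0.6000
P(X=j) = C(n,j)·p₀^j·(1−p₀)^(n−j); p = Σ P(X=j) over j with P(X=j) ≤ P(X=11)
p-value (two-sided) = 0.00081
At α=0.01: p < α → reject H₀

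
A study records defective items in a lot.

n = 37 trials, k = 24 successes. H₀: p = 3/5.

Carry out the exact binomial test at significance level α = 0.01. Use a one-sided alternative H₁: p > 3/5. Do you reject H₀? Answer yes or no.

reject H₀: no

Exact binomial: n=37, k=24, p₀=3/5=0.6000
P(X≥24) from Σ C(n,i)·p₀^i·(1−p₀)^(n−i)
p-value (one-sided, H₁ greater) = 0.33499
At α=0.01: p ≥ α → fail to reject H₀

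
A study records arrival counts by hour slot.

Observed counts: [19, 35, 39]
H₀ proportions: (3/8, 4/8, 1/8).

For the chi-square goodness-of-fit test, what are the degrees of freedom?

df = k − 1 = 3 − 1 = 2

degrees of freedom = 2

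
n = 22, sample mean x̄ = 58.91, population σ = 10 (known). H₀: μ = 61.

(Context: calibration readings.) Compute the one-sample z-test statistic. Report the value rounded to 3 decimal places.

test statistic = -0.980

SE = σ/√n = 10/√22 = 2.1320
z = (x̄−μ₀)/SE = (58.91−61)/2.1320 = -0.9803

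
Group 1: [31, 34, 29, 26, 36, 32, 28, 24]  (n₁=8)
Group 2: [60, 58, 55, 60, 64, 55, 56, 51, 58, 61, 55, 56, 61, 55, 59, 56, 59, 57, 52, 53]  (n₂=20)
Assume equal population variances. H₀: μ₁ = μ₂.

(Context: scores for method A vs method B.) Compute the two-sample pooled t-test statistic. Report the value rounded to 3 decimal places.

x̄₁=30.000, s₁=4.036, n₁=8
x̄₂=57.050, s₂=3.284, n₂=20
s_p² = [7·4.036² + 19·3.284²]/26 = 12.2673
SE = √(s_p²·(1/8+1/20)) = 1.4652
t = (30.000−57.050)/1.4652 = -18.4618
df = 26

test statistic = -18.462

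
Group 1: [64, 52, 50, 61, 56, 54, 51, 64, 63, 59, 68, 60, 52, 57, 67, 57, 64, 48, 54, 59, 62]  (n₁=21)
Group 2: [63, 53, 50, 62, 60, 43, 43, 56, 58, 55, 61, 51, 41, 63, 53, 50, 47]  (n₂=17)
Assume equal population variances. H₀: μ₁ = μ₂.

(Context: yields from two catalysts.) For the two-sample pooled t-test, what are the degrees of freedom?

degrees of freedom = 36

df = n₁ + n₂ − 2 = 21 + 17 − 2 = 36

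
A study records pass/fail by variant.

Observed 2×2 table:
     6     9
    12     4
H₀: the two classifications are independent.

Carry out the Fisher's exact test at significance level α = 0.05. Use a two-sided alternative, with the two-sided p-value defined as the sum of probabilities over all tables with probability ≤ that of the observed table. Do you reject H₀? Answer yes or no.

reject H₀: no

Margins: r₁=15, r₂=16, c₁=18, c₂=13, n=31
p_obs = C(15,6)·C(16,12)/C(31,18); sum pmf over tables with pmf ≤ p_obs
p-value (two-sided) = 0.07317
At α=0.05: p ≥ α → fail to reject H₀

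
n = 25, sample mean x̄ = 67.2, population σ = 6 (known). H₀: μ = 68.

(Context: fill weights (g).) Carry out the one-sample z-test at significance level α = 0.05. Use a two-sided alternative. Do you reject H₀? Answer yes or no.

SE = σ/√n = 6/√25 = 1.2000
z = (x̄−μ₀)/SE = (67.2−68)/1.2000 = -0.6667
p-value (two-sided) = 0.50499
At α=0.05: p ≥ α → fail to reject H₀

reject H₀: no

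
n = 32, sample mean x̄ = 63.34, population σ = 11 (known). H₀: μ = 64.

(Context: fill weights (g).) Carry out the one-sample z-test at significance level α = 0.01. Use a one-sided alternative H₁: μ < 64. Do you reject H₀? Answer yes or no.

reject H₀: no

SE = σ/√n = 11/√32 = 1.9445
z = (x̄−μ₀)/SE = (63.34−64)/1.9445 = -0.3394
p-value (one-sided, H₁ less) = 0.36715
At α=0.01: p ≥ α → fail to reject H₀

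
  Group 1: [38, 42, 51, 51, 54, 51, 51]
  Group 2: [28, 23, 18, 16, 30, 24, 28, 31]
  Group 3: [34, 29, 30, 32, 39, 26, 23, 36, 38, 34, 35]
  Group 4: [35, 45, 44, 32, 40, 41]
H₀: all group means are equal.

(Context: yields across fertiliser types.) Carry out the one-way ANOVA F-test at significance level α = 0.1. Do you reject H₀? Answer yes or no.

Group means [48.29, 24.75, 32.36, 39.50], grand mean 35.281
SSB = Σnᵢ(x̄ᵢ−x̄)² = 2271.495; SSW = ΣΣ(x−x̄ᵢ)² = 796.974
MSB = 2271.495/3 = 757.1649; MSW = 796.974/28 = 28.4634
F = MSB/MSW = 26.6014
df = (3, 28)
p-value (upper-tail) = 0.00000
At α=0.1: p < α → reject H₀

reject H₀: yes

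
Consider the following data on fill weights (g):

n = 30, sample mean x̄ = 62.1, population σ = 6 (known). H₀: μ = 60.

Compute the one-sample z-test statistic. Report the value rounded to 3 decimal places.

test statistic = 1.917

SE = σ/√n = 6/√30 = 1.0954
z = (x̄−μ₀)/SE = (62.1−60)/1.0954 = 1.9170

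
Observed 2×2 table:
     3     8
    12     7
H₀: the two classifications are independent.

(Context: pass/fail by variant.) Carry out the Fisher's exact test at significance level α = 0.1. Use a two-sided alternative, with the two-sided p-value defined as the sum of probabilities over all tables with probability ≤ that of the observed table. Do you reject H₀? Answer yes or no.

Margins: r₁=11, r₂=19, c₁=15, c₂=15, n=30
p_obs = C(11,3)·C(19,12)/C(30,15); sum pmf over tables with pmf ≤ p_obs
p-value (two-sided) = 0.12814
At α=0.1: p ≥ α → fail to reject H₀

reject H₀: no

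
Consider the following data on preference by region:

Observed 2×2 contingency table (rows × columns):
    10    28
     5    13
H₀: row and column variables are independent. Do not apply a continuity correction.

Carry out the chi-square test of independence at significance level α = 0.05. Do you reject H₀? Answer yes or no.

Row totals [38, 18], col totals [15, 41], n=56
χ² = (10−10.18)²/10.18 + (28−27.82)²/27.82 + (5−4.82)²/4.82 + (13−13.18)²/13.18 = 0.0133
df = 1
p-value (upper-tail) = 0.90814
At α=0.05: p ≥ α → fail to reject H₀

reject H₀: no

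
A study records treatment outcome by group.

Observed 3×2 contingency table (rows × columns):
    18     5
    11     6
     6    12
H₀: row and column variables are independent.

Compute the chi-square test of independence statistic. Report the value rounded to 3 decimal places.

Row totals [23, 17, 18], col totals [35, 23], n=58
χ² = (18−13.88)²/13.88 + (5−9.12)²/9.12 + (11−10.26)²/10.26 + (6−6.74)²/6.74 + (6−10.86)²/10.86 + (12−7.14)²/7.14 = 8.7084
df = 2

test statistic = 8.708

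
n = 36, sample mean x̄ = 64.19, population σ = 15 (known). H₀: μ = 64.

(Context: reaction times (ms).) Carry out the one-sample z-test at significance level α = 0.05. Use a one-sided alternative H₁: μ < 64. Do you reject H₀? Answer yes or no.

reject H₀: no

SE = σ/√n = 15/√36 = 2.5000
z = (x̄−μ₀)/SE = (64.19−64)/2.5000 = 0.0760
p-value (one-sided, H₁ less) = 0.53029
At α=0.05: p ≥ α → fail to reject H₀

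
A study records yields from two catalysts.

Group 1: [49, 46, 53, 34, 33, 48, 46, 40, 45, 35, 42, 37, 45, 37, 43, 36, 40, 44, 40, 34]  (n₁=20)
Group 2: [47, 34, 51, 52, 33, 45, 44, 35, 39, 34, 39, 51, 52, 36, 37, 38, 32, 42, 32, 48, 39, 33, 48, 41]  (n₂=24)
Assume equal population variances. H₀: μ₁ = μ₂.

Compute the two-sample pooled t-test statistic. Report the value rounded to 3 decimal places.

x̄₁=41.350, s₁=5.659, n₁=20
x̄₂=40.917, s₂=6.877, n₂=24
s_p² = [19·5.659² + 23·6.877²]/42 = 40.3901
SE = √(s_p²·(1/20+1/24)) = 1.9242
t = (41.350−40.917)/1.9242 = 0.2252
df = 42

test statistic = 0.225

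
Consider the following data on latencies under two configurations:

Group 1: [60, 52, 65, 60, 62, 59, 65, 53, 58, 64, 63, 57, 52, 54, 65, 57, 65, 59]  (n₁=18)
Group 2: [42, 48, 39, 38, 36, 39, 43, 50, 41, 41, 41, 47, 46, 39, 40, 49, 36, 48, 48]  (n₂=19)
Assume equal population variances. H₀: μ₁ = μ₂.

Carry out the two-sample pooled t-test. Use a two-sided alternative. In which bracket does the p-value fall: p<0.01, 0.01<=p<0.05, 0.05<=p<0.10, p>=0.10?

p-value bracket: p<0.01

x̄₁=59.444, s₁=4.605, n₁=18
x̄₂=42.684, s₂=4.571, n₂=19
s_p² = [17·4.605² + 18·4.571²]/35 = 21.0443
SE = √(s_p²·(1/18+1/19)) = 1.5089
t = (59.444−42.684)/1.5089 = 11.1077
df = 35
p-value (two-sided) = 0.00000
→ bracket: p<0.01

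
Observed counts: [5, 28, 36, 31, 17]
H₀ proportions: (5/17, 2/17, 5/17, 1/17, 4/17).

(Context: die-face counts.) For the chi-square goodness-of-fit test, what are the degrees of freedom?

degrees of freedom = 4

df = k − 1 = 5 − 1 = 4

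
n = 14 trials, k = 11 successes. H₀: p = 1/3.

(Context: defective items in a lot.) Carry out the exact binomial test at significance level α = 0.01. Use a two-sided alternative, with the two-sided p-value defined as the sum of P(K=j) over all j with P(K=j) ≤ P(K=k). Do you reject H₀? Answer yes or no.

reject H₀: yes

Exact binomial: n=14, k=11, p₀=1/3=0.3333
P(X=j) = C(n,j)·p₀^j·(1−p₀)^(n−j); p = Σ P(X=j) over j with P(X=j) ≤ P(X=11)
p-value (two-sided) = 0.00069
At α=0.01: p < α → reject H₀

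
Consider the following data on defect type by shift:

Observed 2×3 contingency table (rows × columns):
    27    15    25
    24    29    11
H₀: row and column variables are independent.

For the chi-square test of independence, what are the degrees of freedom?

df = (r−1)(c−1) = (2−1)·(3−1) = 2

degrees of freedom = 2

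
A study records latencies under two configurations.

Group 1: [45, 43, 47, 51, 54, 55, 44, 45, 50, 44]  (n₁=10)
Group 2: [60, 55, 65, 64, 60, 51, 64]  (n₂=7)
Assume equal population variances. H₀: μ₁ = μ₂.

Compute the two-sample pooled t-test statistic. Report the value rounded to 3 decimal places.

test statistic = -5.166

x̄₁=47.800, s₁=4.392, n₁=10
x̄₂=59.857, s₂=5.210, n₂=7
s_p² = [9·4.392² + 6·5.210²]/15 = 22.4305
SE = √(s_p²·(1/10+1/7)) = 2.3340
t = (47.800−59.857)/2.3340 = -5.1659
df = 15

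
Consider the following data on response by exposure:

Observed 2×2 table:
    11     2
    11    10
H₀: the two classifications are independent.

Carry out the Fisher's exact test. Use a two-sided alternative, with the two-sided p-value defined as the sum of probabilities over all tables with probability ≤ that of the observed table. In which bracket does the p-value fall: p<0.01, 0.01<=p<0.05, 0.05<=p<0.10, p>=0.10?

Margins: r₁=13, r₂=21, c₁=22, c₂=12, n=34
p_obs = C(13,11)·C(21,11)/C(34,22); sum pmf over tables with pmf ≤ p_obs
p-value (two-sided) = 0.07496
→ bracket: 0.05<=p<0.10

p-value bracket: 0.05<=p<0.10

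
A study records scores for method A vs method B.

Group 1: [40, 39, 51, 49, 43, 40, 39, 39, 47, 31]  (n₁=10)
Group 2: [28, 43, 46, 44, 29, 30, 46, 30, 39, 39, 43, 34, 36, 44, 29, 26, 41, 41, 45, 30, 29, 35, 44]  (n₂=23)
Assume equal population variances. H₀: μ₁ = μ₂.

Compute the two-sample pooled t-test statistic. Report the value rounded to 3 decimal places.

x̄₁=41.800, s₁=5.884, n₁=10
x̄₂=37.000, s₂=6.876, n₂=23
s_p² = [9·5.884² + 22·6.876²]/31 = 43.6000
SE = √(s_p²·(1/10+1/23)) = 2.5011
t = (41.800−37.000)/2.5011 = 1.9191
df = 31

test statistic = 1.919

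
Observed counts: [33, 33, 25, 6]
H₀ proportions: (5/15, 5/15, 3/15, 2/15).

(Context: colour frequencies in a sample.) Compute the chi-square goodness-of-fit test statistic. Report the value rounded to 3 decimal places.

n = 97; E_i = n·p_i = [32.33, 32.33, 19.40, 12.93]
χ² = (33−32.33)²/32.33 + (33−32.33)²/32.33 + (25−19.40)²/19.40 + (6−12.93)²/12.93 = 5.3608
df = 3

test statistic = 5.361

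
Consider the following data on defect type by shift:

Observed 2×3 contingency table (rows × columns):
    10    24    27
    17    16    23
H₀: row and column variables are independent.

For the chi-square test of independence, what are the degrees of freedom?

df = (r−1)(c−1) = (2−1)·(3−1) = 2

degrees of freedom = 2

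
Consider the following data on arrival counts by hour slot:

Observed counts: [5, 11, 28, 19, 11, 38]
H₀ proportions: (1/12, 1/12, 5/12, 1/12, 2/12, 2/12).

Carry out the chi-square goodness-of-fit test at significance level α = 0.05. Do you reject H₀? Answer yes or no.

n = 112; E_i = n·p_i = [9.33, 9.33, 46.67, 9.33, 18.67, 18.67]
χ² = (5−9.33)²/9.33 + (11−9.33)²/9.33 + (28−46.67)²/46.67 + (19−9.33)²/9.33 + (11−18.67)²/18.67 + (38−18.67)²/18.67 = 42.9607
df = 5
p-value (upper-tail) = 0.00000
At α=0.05: p < α → reject H₀

reject H₀: yes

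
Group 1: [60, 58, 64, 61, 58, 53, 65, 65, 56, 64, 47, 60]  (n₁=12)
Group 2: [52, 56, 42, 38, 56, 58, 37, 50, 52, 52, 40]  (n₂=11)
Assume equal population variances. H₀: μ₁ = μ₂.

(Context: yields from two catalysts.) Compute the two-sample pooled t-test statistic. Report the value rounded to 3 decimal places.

test statistic = 3.914

x̄₁=59.250, s₁=5.379, n₁=12
x̄₂=48.455, s₂=7.738, n₂=11
s_p² = [11·5.379² + 10·7.738²]/21 = 43.6656
SE = √(s_p²·(1/12+1/11)) = 2.7583
t = (59.250−48.455)/2.7583 = 3.9138
df = 21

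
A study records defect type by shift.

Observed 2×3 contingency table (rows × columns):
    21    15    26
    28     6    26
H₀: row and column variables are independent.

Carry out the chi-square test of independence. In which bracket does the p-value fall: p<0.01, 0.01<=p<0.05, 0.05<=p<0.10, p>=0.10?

Row totals [62, 60], col totals [49, 21, 52], n=122
χ² = (21−24.90)²/24.90 + (15−10.67)²/10.67 + (26−26.43)²/26.43 + (28−24.10)²/24.10 + (6−10.33)²/10.33 + (26−25.57)²/25.57 = 4.8257
df = 2
p-value (upper-tail) = 0.08956
→ bracket: 0.05<=p<0.10

p-value bracket: 0.05<=p<0.10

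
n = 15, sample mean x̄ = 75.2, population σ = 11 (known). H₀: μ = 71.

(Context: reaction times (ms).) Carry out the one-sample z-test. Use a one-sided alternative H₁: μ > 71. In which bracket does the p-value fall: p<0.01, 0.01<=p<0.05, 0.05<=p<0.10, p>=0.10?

SE = σ/√n = 11/√15 = 2.8402
z = (x̄−μ₀)/SE = (75.2−71)/2.8402 = 1.4788
p-value (one-sided, H₁ greater) = 0.06960
→ bracket: 0.05<=p<0.10

p-value bracket: 0.05<=p<0.10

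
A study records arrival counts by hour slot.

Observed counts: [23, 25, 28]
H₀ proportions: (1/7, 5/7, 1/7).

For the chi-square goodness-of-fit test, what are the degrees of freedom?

df = k − 1 = 3 − 1 = 2

degrees of freedom = 2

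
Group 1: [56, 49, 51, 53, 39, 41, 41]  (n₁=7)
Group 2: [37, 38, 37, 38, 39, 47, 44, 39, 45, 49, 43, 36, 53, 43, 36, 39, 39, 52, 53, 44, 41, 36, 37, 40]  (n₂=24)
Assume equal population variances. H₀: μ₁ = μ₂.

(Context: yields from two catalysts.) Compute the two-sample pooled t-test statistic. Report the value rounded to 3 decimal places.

x̄₁=47.143, s₁=6.744, n₁=7
x̄₂=41.875, s₂=5.480, n₂=24
s_p² = [6·6.744² + 23·5.480²]/29 = 33.2235
SE = √(s_p²·(1/7+1/24)) = 2.4760
t = (47.143−41.875)/2.4760 = 2.1276
df = 29

test statistic = 2.128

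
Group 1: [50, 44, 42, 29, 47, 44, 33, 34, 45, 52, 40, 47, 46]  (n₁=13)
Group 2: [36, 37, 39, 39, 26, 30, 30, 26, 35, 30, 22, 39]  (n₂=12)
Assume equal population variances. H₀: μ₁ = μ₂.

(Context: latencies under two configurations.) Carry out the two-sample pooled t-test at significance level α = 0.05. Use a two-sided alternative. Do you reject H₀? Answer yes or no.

x̄₁=42.538, s₁=6.839, n₁=13
x̄₂=32.417, s₂=5.869, n₂=12
s_p² = [12·6.839² + 11·5.869²]/23 = 40.8760
SE = √(s_p²·(1/13+1/12)) = 2.5594
t = (42.538−32.417)/2.5594 = 3.9547
df = 23
p-value (two-sided) = 0.00063
At α=0.05: p < α → reject H₀

reject H₀: yes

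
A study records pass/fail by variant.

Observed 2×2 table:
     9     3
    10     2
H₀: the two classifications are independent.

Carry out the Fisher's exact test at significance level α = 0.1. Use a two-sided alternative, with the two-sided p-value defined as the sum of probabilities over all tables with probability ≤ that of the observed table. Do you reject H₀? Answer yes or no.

reject H₀: no

Margins: r₁=12, r₂=12, c₁=19, c₂=5, n=24
p_obs = C(12,9)·C(12,10)/C(24,19); sum pmf over tables with pmf ≤ p_obs
p-value (two-sided) = 1.00000
At α=0.1: p ≥ α → fail to reject H₀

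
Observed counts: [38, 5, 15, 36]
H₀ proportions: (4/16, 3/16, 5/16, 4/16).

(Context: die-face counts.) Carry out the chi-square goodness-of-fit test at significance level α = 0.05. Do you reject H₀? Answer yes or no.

reject H₀: yes

n = 94; E_i = n·p_i = [23.50, 17.62, 29.38, 23.50]
χ² = (38−23.50)²/23.50 + (5−17.62)²/17.62 + (15−29.38)²/29.38 + (36−23.50)²/23.50 = 31.6738
df = 3
p-value (upper-tail) = 0.00000
At α=0.05: p < α → reject H₀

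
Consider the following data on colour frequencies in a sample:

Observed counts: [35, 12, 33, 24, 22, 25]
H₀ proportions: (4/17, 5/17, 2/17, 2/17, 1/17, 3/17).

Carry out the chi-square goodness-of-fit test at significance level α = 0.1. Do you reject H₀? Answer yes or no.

n = 151; E_i = n·p_i = [35.53, 44.41, 17.76, 17.76, 8.88, 26.65]
χ² = (35−35.53)²/35.53 + (12−44.41)²/44.41 + (33−17.76)²/17.76 + (24−17.76)²/17.76 + (22−8.88)²/8.88 + (25−26.65)²/26.65 = 58.3908
df = 5
p-value (upper-tail) = 0.00000
At α=0.1: p < α → reject H₀

reject H₀: yes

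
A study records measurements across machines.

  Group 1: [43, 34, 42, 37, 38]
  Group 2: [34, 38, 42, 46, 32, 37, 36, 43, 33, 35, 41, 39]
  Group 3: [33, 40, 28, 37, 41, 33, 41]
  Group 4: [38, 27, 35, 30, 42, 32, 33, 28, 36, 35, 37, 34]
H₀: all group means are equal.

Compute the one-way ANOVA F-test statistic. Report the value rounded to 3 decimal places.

Group means [38.80, 38.00, 36.14, 33.92], grand mean 36.389
SSB = Σnᵢ(x̄ᵢ−x̄)² = 133.982; SSW = ΣΣ(x−x̄ᵢ)² = 610.574
MSB = 133.982/3 = 44.6606; MSW = 610.574/32 = 19.0804
F = MSB/MSW = 2.3406
df = (3, 32)

test statistic = 2.341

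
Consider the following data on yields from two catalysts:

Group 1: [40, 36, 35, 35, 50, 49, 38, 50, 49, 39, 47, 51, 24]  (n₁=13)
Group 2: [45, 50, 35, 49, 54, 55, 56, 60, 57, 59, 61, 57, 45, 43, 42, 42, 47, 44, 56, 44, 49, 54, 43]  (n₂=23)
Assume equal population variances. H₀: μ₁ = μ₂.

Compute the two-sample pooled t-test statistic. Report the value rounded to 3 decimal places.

x̄₁=41.769, s₁=8.258, n₁=13
x̄₂=49.870, s₂=7.111, n₂=23
s_p² = [12·8.258² + 22·7.111²]/34 = 56.7917
SE = √(s_p²·(1/13+1/23)) = 2.6149
t = (41.769−49.870)/2.6149 = -3.0977
df = 34

test statistic = -3.098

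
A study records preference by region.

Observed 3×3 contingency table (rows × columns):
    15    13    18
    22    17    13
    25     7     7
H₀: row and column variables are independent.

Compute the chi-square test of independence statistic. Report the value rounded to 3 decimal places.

test statistic = 10.261

Row totals [46, 52, 39], col totals [62, 37, 38], n=137
χ² = (15−20.82)²/20.82 + (13−12.42)²/12.42 + (18−12.76)²/12.76 + (22−23.53)²/23.53 + (17−14.04)²/14.04 + (13−14.42)²/14.42 + (25−17.65)²/17.65 + (7−10.53)²/10.53 + (7−10.82)²/10.82 = 10.2611
df = 4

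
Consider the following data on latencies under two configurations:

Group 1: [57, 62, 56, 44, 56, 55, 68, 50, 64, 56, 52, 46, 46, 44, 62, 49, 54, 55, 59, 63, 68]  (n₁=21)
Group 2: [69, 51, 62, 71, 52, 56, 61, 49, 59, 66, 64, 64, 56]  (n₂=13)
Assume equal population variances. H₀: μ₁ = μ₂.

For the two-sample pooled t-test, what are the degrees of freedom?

degrees of freedom = 32

df = n₁ + n₂ − 2 = 21 + 13 − 2 = 32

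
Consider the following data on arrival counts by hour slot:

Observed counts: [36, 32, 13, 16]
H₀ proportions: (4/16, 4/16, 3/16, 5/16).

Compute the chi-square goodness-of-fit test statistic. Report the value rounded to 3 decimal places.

test statistic = 16.408

n = 97; E_i = n·p_i = [24.25, 24.25, 18.19, 30.31]
χ² = (36−24.25)²/24.25 + (32−24.25)²/24.25 + (13−18.19)²/18.19 + (16−30.31)²/30.31 = 16.4076
df = 3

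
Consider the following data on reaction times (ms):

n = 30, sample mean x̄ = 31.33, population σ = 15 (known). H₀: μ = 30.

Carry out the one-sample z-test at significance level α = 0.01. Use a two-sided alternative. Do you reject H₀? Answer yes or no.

reject H₀: no

SE = σ/√n = 15/√30 = 2.7386
z = (x̄−μ₀)/SE = (31.33−30)/2.7386 = 0.4856
p-value (two-sided) = 0.62722
At α=0.01: p ≥ α → fail to reject H₀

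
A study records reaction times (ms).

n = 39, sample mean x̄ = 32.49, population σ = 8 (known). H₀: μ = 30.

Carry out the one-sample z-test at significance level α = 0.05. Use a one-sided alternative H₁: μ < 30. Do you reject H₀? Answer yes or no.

SE = σ/√n = 8/√39 = 1.2810
z = (x̄−μ₀)/SE = (32.49−30)/1.2810 = 1.9438
p-value (one-sided, H₁ less) = 0.97404
At α=0.05: p ≥ α → fail to reject H₀

reject H₀: no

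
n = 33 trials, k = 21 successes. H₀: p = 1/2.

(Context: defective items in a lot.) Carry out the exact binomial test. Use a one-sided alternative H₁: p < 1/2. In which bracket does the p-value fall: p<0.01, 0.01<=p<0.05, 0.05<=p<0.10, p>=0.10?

p-value bracket: p>=0.10

Exact binomial: n=33, k=21, p₀=1/2=0.5000
P(X≤21) from Σ C(n,i)·p₀^i·(1−p₀)^(n−i)
p-value (one-sided, H₁ less) = 0.95993
→ bracket: p>=0.10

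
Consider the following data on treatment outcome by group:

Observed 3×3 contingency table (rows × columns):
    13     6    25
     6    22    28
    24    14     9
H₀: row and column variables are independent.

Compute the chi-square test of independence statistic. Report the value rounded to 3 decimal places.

test statistic = 28.892

Row totals [44, 56, 47], col totals [43, 42, 62], n=147
χ² = (13−12.87)²/12.87 + (6−12.57)²/12.57 + (25−18.56)²/18.56 + (6−16.38)²/16.38 + (22−16.00)²/16.00 + (28−23.62)²/23.62 + (24−13.75)²/13.75 + (14−13.43)²/13.43 + (9−19.82)²/19.82 = 28.8919
df = 4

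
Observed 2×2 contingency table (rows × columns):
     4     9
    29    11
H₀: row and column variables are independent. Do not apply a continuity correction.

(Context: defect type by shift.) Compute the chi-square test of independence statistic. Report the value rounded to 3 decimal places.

Row totals [13, 40], col totals [33, 20], n=53
χ² = (4−8.09)²/8.09 + (9−4.91)²/4.91 + (29−24.91)²/24.91 + (11−15.09)²/15.09 = 7.2719
df = 1

test statistic = 7.272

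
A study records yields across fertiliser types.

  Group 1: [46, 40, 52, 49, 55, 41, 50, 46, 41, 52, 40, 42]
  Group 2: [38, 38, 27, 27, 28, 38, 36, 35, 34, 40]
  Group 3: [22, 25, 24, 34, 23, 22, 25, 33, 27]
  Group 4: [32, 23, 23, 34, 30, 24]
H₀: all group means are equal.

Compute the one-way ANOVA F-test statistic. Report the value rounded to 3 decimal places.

Group means [46.17, 34.10, 26.11, 27.67], grand mean 35.027
SSB = Σnᵢ(x̄ᵢ−x̄)² = 2538.184; SSW = ΣΣ(x−x̄ᵢ)² = 820.789
MSB = 2538.184/3 = 846.0614; MSW = 820.789/33 = 24.8724
F = MSB/MSW = 34.0161
df = (3, 33)

test statistic = 34.016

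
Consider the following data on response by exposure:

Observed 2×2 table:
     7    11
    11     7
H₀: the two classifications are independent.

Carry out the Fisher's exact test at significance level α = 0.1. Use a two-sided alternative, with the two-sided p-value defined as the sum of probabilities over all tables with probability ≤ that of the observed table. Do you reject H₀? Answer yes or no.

Margins: r₁=18, r₂=18, c₁=18, c₂=18, n=36
p_obs = C(18,7)·C(18,11)/C(36,18); sum pmf over tables with pmf ≤ p_obs
p-value (two-sided) = 0.31754
At α=0.1: p ≥ α → fail to reject H₀

reject H₀: no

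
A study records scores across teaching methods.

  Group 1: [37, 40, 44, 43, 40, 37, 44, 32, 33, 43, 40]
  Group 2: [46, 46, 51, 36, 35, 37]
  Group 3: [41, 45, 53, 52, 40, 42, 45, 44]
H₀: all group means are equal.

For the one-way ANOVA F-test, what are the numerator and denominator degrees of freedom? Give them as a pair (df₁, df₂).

k = 3 groups, N = 25 total
df = (k−1, N−k) = (3−1, 25−3) = (2, 22)

degrees of freedom = [2, 22]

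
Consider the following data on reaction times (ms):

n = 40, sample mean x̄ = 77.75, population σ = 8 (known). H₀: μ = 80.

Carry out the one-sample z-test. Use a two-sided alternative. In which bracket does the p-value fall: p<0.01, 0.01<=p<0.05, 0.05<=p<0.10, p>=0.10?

SE = σ/√n = 8/√40 = 1.2649
z = (x̄−μ₀)/SE = (77.75−80)/1.2649 = -1.7788
p-value (two-sided) = 0.07528
→ bracket: 0.05<=p<0.10

p-value bracket: 0.05<=p<0.10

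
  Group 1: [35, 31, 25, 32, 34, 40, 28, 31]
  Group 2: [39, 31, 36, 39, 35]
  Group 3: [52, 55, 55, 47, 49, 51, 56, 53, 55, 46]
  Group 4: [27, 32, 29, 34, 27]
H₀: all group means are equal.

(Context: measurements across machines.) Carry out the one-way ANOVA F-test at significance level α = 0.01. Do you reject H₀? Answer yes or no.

Group means [32.00, 36.00, 51.90, 29.80], grand mean 39.429
SSB = Σnᵢ(x̄ᵢ−x̄)² = 2519.157; SSW = ΣΣ(x−x̄ᵢ)² = 341.700
MSB = 2519.157/3 = 839.7190; MSW = 341.700/24 = 14.2375
F = MSB/MSW = 58.9794
df = (3, 24)
p-value (upper-tail) = 0.00000
At α=0.01: p < α → reject H₀

reject H₀: yes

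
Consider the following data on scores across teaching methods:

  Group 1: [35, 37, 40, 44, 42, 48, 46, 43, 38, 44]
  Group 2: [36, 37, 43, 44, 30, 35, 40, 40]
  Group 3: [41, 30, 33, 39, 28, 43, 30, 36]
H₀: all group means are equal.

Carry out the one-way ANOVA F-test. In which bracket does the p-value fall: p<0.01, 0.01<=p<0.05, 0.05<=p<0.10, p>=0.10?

Group means [41.70, 38.12, 35.00], grand mean 38.538
SSB = Σnᵢ(x̄ᵢ−x̄)² = 201.487; SSW = ΣΣ(x−x̄ᵢ)² = 520.975
MSB = 201.487/2 = 100.7433; MSW = 520.975/23 = 22.6511
F = MSB/MSW = 4.4476
df = (2, 23)
p-value (upper-tail) = 0.02328
→ bracket: 0.01<=p<0.05

p-value bracket: 0.01<=p<0.05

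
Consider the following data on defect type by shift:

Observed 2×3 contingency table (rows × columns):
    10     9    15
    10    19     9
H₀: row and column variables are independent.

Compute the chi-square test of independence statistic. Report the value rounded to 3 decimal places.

Row totals [34, 38], col totals [20, 28, 24], n=72
χ² = (10−9.44)²/9.44 + (9−13.22)²/13.22 + (15−11.33)²/11.33 + (10−10.56)²/10.56 + (19−14.78)²/14.78 + (9−12.67)²/12.67 = 4.8642
df = 2

test statistic = 4.864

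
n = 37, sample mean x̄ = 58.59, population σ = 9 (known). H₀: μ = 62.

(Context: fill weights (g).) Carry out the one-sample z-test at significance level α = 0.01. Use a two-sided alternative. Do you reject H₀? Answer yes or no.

reject H₀: no

SE = σ/√n = 9/√37 = 1.4796
z = (x̄−μ₀)/SE = (58.59−62)/1.4796 = -2.3047
p-value (two-sided) = 0.02118
At α=0.01: p ≥ α → fail to reject H₀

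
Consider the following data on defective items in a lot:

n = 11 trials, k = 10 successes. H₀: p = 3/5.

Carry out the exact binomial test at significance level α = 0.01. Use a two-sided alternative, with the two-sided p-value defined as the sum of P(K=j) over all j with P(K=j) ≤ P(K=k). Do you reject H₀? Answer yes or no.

reject H₀: no

Exact binomial: n=11, k=10, p₀=3/5=0.6000
P(X=j) = C(n,j)·p₀^j·(1−p₀)^(n−j); p = Σ P(X=j) over j with P(X=j) ≤ P(X=10)
p-value (two-sided) = 0.05951
At α=0.01: p ≥ α → fail to reject H₀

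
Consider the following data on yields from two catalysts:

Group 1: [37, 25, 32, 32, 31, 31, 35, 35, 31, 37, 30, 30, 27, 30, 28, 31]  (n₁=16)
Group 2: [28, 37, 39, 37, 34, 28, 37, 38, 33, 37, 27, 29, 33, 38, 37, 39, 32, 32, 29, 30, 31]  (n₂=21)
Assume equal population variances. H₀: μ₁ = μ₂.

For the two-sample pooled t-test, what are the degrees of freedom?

degrees of freedom = 35

df = n₁ + n₂ − 2 = 16 + 21 − 2 = 35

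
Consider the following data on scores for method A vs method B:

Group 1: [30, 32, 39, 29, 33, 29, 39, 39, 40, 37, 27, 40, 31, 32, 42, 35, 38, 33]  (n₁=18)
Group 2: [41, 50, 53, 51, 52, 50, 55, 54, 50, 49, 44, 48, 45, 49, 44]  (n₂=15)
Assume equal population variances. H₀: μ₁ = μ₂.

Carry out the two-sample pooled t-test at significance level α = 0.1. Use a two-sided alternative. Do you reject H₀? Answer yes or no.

reject H₀: yes

x̄₁=34.722, s₁=4.612, n₁=18
x̄₂=49.000, s₂=4.000, n₂=15
s_p² = [17·4.612² + 14·4.000²]/31 = 18.8907
SE = √(s_p²·(1/18+1/15)) = 1.5195
t = (34.722−49.000)/1.5195 = -9.3964
df = 31
p-value (two-sided) = 0.00000
At α=0.1: p < α → reject H₀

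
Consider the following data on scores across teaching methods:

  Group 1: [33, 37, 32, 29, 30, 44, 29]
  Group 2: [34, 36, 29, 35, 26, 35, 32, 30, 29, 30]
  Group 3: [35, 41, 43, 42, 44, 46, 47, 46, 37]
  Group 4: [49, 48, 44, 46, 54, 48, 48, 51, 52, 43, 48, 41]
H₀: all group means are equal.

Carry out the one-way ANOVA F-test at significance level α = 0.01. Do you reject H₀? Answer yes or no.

Group means [33.43, 31.60, 42.33, 47.67], grand mean 39.553
SSB = Σnᵢ(x̄ᵢ−x̄)² = 1754.614; SSW = ΣΣ(x−x̄ᵢ)² = 566.781
MSB = 1754.614/3 = 584.8713; MSW = 566.781/34 = 16.6700
F = MSB/MSW = 35.0852
df = (3, 34)
p-value (upper-tail) = 0.00000
At α=0.01: p < α → reject H₀

reject H₀: yes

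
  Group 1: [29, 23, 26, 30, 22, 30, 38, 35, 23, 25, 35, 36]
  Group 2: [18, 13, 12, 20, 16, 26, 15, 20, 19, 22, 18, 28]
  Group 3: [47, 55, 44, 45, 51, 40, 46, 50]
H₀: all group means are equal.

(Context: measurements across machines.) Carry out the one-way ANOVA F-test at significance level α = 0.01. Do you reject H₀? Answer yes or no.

Group means [29.33, 18.92, 47.25], grand mean 29.906
SSB = Σnᵢ(x̄ᵢ−x̄)² = 3859.635; SSW = ΣΣ(x−x̄ᵢ)² = 753.083
MSB = 3859.635/2 = 1929.8177; MSW = 753.083/29 = 25.9684
F = MSB/MSW = 74.3141
df = (2, 29)
p-value (upper-tail) = 0.00000
At α=0.01: p < α → reject H₀

reject H₀: yes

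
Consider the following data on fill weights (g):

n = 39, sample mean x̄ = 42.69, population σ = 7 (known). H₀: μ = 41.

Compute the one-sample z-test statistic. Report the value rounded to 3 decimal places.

SE = σ/√n = 7/√39 = 1.1209
z = (x̄−μ₀)/SE = (42.69−41)/1.1209 = 1.5077

test statistic = 1.508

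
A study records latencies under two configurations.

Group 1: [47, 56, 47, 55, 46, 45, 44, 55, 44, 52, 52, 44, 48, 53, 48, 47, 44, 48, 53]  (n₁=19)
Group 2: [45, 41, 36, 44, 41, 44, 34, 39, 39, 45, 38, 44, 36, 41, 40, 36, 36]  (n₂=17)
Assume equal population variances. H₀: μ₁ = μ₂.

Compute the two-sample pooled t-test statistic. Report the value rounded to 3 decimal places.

test statistic = 6.834

x̄₁=48.842, s₁=4.153, n₁=19
x̄₂=39.941, s₂=3.596, n₂=17
s_p² = [18·4.153² + 16·3.596²]/34 = 15.2196
SE = √(s_p²·(1/19+1/17)) = 1.3024
t = (48.842−39.941)/1.3024 = 6.8341
df = 34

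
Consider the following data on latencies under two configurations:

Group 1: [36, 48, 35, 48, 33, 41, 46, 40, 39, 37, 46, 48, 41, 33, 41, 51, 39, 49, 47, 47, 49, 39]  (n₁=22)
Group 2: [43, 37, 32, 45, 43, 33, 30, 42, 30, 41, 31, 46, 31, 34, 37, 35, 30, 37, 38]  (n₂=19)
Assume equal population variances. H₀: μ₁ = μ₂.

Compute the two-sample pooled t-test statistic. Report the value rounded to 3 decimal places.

x̄₁=42.409, s₁=5.654, n₁=22
x̄₂=36.579, s₂=5.419, n₂=19
s_p² = [21·5.654² + 18·5.419²]/39 = 30.7679
SE = √(s_p²·(1/22+1/19)) = 1.7372
t = (42.409−36.579)/1.7372 = 3.3560
df = 39

test statistic = 3.356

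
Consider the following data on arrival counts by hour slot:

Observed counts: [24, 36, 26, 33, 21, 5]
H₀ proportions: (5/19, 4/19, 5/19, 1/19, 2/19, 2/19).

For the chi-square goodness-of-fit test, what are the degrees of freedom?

df = k − 1 = 6 − 1 = 5

degrees of freedom = 5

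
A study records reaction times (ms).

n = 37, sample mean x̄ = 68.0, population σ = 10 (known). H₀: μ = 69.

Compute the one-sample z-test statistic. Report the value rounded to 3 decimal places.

SE = σ/√n = 10/√37 = 1.6440
z = (x̄−μ₀)/SE = (68.0−69)/1.6440 = -0.6083

test statistic = -0.608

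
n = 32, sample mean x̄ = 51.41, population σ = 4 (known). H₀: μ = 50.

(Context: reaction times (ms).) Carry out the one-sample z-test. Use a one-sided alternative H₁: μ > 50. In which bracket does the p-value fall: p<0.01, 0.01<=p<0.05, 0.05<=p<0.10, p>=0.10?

p-value bracket: 0.01<=p<0.05

SE = σ/√n = 4/√32 = 0.7071
z = (x̄−μ₀)/SE = (51.41−50)/0.7071 = 1.9940
p-value (one-sided, H₁ greater) = 0.02307
→ bracket: 0.01<=p<0.05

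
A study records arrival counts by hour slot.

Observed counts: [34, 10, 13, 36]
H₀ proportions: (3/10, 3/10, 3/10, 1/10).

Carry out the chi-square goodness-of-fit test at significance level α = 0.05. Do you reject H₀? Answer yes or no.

n = 93; E_i = n·p_i = [27.90, 27.90, 27.90, 9.30]
χ² = (34−27.90)²/27.90 + (10−27.90)²/27.90 + (13−27.90)²/27.90 + (36−9.30)²/9.30 = 97.4301
df = 3
p-value (upper-tail) = 0.00000
At α=0.05: p < α → reject H₀

reject H₀: yes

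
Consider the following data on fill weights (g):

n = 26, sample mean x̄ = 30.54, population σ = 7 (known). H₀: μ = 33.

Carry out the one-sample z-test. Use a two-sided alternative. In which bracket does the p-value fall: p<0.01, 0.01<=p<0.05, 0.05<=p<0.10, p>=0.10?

SE = σ/√n = 7/√26 = 1.3728
z = (x̄−μ₀)/SE = (30.54−33)/1.3728 = -1.7919
p-value (two-sided) = 0.07314
→ bracket: 0.05<=p<0.10

p-value bracket: 0.05<=p<0.10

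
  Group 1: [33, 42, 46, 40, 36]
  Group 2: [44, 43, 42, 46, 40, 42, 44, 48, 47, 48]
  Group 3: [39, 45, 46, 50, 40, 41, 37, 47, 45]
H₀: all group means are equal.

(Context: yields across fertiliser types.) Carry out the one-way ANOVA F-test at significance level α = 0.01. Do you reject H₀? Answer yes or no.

reject H₀: no

Group means [39.40, 44.40, 43.33], grand mean 42.958
SSB = Σnᵢ(x̄ᵢ−x̄)² = 85.358; SSW = ΣΣ(x−x̄ᵢ)² = 317.600
MSB = 85.358/2 = 42.6792; MSW = 317.600/21 = 15.1238
F = MSB/MSW = 2.8220
df = (2, 21)
p-value (upper-tail) = 0.08213
At α=0.01: p ≥ α → fail to reject H₀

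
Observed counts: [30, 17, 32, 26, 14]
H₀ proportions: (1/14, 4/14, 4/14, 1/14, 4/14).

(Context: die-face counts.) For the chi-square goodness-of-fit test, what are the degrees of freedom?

degrees of freedom = 4

df = k − 1 = 5 − 1 = 4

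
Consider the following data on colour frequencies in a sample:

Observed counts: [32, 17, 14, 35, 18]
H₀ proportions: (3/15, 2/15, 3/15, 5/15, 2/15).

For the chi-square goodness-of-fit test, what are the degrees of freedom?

degrees of freedom = 4

df = k − 1 = 5 − 1 = 4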